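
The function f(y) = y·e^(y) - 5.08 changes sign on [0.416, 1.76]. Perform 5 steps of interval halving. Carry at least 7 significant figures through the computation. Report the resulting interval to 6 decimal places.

f(0.416000) = -4.449391, f(1.760000) = 5.149890 (opposite signs)
step 1: m = 1.088000, f(m) = -1.850455 < 0 → root in [1.088000, 1.760000]
step 2: m = 1.424000, f(m) = 0.834872 > 0 → root in [1.088000, 1.424000]
step 3: m = 1.256000, f(m) = -0.669747 < 0 → root in [1.256000, 1.424000]
step 4: m = 1.340000, f(m) = 0.037518 > 0 → root in [1.256000, 1.340000]
step 5: m = 1.298000, f(m) = -0.326769 < 0 → root in [1.298000, 1.340000]

[1.298000, 1.340000]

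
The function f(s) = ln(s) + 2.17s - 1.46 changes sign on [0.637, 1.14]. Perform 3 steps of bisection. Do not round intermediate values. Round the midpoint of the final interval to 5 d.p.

f(0.637000) = -0.528696, f(1.140000) = 1.144828 (opposite signs)
step 1: m = 0.888500, f(m) = 0.349824 > 0 → root in [0.637000, 0.888500]
step 2: m = 0.762750, f(m) = -0.075657 < 0 → root in [0.762750, 0.888500]
step 3: m = 0.825625, f(m) = 0.139992 > 0 → root in [0.762750, 0.825625]
Midpoint of [0.762750, 0.825625] = 0.794188

0.79419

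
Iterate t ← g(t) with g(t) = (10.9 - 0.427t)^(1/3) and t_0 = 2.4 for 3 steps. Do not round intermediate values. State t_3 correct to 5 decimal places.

2.15304

t_1 = g(2.400000) = 2.145435
t_2 = g(2.145435) = 2.153278
t_3 = g(2.153278) = 2.153037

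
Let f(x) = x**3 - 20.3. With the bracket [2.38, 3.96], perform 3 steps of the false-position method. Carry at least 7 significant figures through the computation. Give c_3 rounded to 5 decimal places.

2.71271

f(2.380000) = -6.818728, f(3.960000) = 41.799136
step 1: c = 2.601597, f(c) = -2.691586 < 0 → new bracket [2.601597, 3.960000]
step 2: c = 2.683778, f(c) = -0.969657 < 0 → new bracket [2.683778, 3.960000]
step 3: c = 2.712712, f(c) = -0.337674 < 0 → new bracket [2.712712, 3.960000]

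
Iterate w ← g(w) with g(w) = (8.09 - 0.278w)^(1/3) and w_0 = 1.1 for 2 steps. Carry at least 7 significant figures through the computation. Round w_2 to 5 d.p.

1.96082

w_1 = g(1.100000) = 1.981852
w_2 = g(1.981852) = 1.960825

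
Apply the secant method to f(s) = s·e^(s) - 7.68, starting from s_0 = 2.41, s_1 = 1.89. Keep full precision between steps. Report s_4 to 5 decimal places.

f(s_0) = 19.152846, f(s_1) = 4.830607
s_2 = 1.890000 - (4.830607)·(1.890000 - 2.410000)/(4.830607 - (19.152846)) = 1.714614; f(s_2) = 1.843882
s_3 = 1.714614 - (1.843882)·(1.714614 - 1.890000)/(1.843882 - (4.830607)) = 1.606338; f(s_3) = 0.326836
s_4 = 1.606338 - (0.326836)·(1.606338 - 1.714614)/(0.326836 - (1.843882)) = 1.583011; f(s_4) = 0.028626

1.58301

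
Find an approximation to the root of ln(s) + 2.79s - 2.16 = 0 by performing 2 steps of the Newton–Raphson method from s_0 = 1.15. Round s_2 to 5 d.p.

f'(s) = 1/s + 2.79
s_0 = 1.150000: f = 1.188262, f' = 3.659565 → s_1 = 1.150000 - (1.188262)/(3.659565) = 0.825300
s_1 = 0.825300: f = -0.049423, f' = 4.001681 → s_2 = 0.825300 - (-0.049423)/(4.001681) = 0.837650

0.83765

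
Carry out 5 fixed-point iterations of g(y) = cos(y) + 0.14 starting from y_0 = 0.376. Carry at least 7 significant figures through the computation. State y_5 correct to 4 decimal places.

0.8928

y_1 = g(0.376000) = 1.070141
y_2 = g(1.070141) = 0.620001
y_3 = g(0.620001) = 0.953878
y_4 = g(0.953878) = 0.718524
y_5 = g(0.718524) = 0.892778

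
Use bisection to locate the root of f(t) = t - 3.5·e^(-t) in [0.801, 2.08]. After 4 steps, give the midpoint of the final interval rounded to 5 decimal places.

1.16072

f(0.801000) = -0.770080, f(2.080000) = 1.642744 (opposite signs)
step 1: m = 1.440500, f(m) = 0.611667 > 0 → root in [0.801000, 1.440500]
step 2: m = 1.120750, f(m) = -0.020373 < 0 → root in [1.120750, 1.440500]
step 3: m = 1.280625, f(m) = 0.308102 > 0 → root in [1.120750, 1.280625]
step 4: m = 1.200688, f(m) = 0.147232 > 0 → root in [1.120750, 1.200688]
Midpoint of [1.120750, 1.200688] = 1.160719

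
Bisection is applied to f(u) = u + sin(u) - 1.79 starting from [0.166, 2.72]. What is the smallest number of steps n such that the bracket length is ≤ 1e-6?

Initial width b − a = 2.72 − 0.166 = 2.554000.
After n steps the width is (b−a)/2^n; need (b−a)/2^n ≤ 1e-6.
So n ≥ log₂(2.554000/1e-6) = log₂(2554000.0000) ≈ 21.2843.
Hence n = 22.

22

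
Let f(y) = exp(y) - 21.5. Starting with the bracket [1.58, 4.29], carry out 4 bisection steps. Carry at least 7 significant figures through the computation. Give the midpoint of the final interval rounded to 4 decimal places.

f(1.580000) = -16.645044, f(4.290000) = 51.466468 (opposite signs)
step 1: m = 2.935000, f(m) = -2.678497 < 0 → root in [2.935000, 4.290000]
step 2: m = 3.612500, f(m) = 15.558584 > 0 → root in [2.935000, 3.612500]
step 3: m = 3.273750, f(m) = 4.910192 > 0 → root in [2.935000, 3.273750]
step 4: m = 3.104375, f(m) = 0.795280 > 0 → root in [2.935000, 3.104375]
Midpoint of [2.935000, 3.104375] = 3.019687

3.0197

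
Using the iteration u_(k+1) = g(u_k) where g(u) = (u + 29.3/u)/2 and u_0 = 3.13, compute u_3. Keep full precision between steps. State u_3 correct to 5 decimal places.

5.41323

u_1 = g(3.130000) = 6.245511
u_2 = g(6.245511) = 5.468440
u_3 = g(5.468440) = 5.413229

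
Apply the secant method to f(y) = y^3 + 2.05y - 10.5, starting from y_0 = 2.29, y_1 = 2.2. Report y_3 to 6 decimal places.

1.886400

Secant update: y_(k+1) = y_k − f(y_k)·(y_k − y_(k-1))/(f(y_k) − f(y_(k-1))).
f(y_0) = 6.203489, f(y_1) = 4.658000
y_2 = 2.200000 - (4.658000)·(2.200000 - 2.290000)/(4.658000 - (6.203489)) = 1.928746; f(y_2) = 0.628983
y_3 = 1.928746 - (0.628983)·(1.928746 - 2.200000)/(0.628983 - (4.658000)) = 1.886400; f(y_3) = 0.079880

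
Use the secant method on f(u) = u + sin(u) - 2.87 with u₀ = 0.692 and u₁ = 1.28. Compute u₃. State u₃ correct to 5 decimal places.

f(u_0) = -1.539922, f(u_1) = -0.631984
u_2 = 1.280000 - (-0.631984)·(1.280000 - 0.692000)/(-0.631984 - (-1.539922)) = 1.689287; f(u_2) = -0.187725
u_3 = 1.689287 - (-0.187725)·(1.689287 - 1.280000)/(-0.187725 - (-0.631984)) = 1.862234; f(u_3) = -0.049934

1.86223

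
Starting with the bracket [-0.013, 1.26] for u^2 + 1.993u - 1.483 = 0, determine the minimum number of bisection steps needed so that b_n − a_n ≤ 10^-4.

Initial width b − a = 1.26 − -0.013 = 1.273000.
After n steps the width is (b−a)/2^n; need (b−a)/2^n ≤ 10^-4.
So n ≥ log₂(1.273000/10^-4) = log₂(12730.0000) ≈ 13.6359.
Hence n = 14.

14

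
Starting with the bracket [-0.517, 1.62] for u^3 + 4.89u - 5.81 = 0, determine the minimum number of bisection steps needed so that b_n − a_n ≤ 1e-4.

Initial width b − a = 1.62 − -0.517 = 2.137000.
After n steps the width is (b−a)/2^n; need (b−a)/2^n ≤ 1e-4.
So n ≥ log₂(2.137000/1e-4) = log₂(21370.0000) ≈ 14.3833.
Hence n = 15.

15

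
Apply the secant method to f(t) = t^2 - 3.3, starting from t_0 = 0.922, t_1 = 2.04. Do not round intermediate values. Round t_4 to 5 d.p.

1.81667

f(t_0) = -2.449916, f(t_1) = 0.861600
t_2 = 2.040000 - (0.861600)·(2.040000 - 0.922000)/(0.861600 - (-2.449916)) = 1.749115; f(t_2) = -0.240595
t_3 = 1.749115 - (-0.240595)·(1.749115 - 2.040000)/(-0.240595 - (0.861600)) = 1.812612; f(t_3) = -0.014438
t_4 = 1.812612 - (-0.014438)·(1.812612 - 1.749115)/(-0.014438 - (-0.240595)) = 1.816666; f(t_4) = 0.000274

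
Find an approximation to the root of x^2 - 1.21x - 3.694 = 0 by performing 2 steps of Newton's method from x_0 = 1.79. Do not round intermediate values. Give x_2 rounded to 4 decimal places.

2.6383

f'(x) = 2x - 1.21
x_0 = 1.790000: f = -2.655800, f' = 2.370000 → x_1 = 1.790000 - (-2.655800)/(2.370000) = 2.910591
x_1 = 2.910591: f = 1.255724, f' = 4.611181 → x_2 = 2.910591 - (1.255724)/(4.611181) = 2.638269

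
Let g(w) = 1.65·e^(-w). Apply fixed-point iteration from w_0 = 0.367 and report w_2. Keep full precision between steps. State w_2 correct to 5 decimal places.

w_1 = g(0.367000) = 1.143136
w_2 = g(1.143136) = 0.526049

0.52605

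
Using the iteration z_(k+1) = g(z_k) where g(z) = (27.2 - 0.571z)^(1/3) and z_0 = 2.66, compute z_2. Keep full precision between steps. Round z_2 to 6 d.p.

z_1 = g(2.660000) = 2.950336
z_2 = g(2.950336) = 2.943973

2.943973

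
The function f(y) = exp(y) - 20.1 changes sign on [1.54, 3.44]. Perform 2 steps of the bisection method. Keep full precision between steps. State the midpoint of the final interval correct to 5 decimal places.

f(1.540000) = -15.435410, f(3.440000) = 11.086958 (opposite signs)
step 1: m = 2.490000, f(m) = -8.038724 < 0 → root in [2.490000, 3.440000]
step 2: m = 2.965000, f(m) = -0.705297 < 0 → root in [2.965000, 3.440000]
Midpoint of [2.965000, 3.440000] = 3.202500

3.20250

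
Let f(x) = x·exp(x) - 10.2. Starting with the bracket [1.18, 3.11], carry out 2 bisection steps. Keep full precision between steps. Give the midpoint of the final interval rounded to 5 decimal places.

1.90375

f(1.180000) = -6.359838, f(3.110000) = 59.529448 (opposite signs)
step 1: m = 2.145000, f(m) = 8.122678 > 0 → root in [1.180000, 2.145000]
step 2: m = 1.662500, f(m) = -1.434509 < 0 → root in [1.662500, 2.145000]
Midpoint of [1.662500, 2.145000] = 1.903750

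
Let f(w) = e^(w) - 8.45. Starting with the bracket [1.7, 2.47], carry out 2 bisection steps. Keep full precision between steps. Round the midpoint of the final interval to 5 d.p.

f(1.700000) = -2.976053, f(2.470000) = 3.372447 (opposite signs)
step 1: m = 2.085000, f(m) = -0.405409 < 0 → root in [2.085000, 2.470000]
step 2: m = 2.277500, f(m) = 1.302269 > 0 → root in [2.085000, 2.277500]
Midpoint of [2.085000, 2.277500] = 2.181250

2.18125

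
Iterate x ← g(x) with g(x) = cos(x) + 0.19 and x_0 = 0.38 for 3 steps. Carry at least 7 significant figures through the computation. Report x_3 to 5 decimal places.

x_1 = g(0.380000) = 1.118665
x_2 = g(1.118665) = 0.626884
x_3 = g(0.626884) = 0.999859

0.99986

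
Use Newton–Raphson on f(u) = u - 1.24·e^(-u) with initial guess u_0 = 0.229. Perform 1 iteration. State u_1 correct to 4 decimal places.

Newton update: u ← u − f(u)/f'(u).
f'(u) = 1 + 1.24·e^(-u)
u_0 = 0.229000: f = -0.757207, f' = 1.986207 → u_1 = 0.229000 - (-0.757207)/(1.986207) = 0.610233

0.6102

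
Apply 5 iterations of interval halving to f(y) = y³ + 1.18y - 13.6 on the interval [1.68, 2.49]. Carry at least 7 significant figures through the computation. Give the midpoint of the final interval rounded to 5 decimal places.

f(1.680000) = -6.875968, f(2.490000) = 4.776449 (opposite signs)
step 1: m = 2.085000, f(m) = -2.075736 < 0 → root in [2.085000, 2.490000]
step 2: m = 2.287500, f(m) = 1.068951 > 0 → root in [2.085000, 2.287500]
step 3: m = 2.186250, f(m) = -0.570630 < 0 → root in [2.186250, 2.287500]
step 4: m = 2.236875, f(m) = 0.231962 > 0 → root in [2.186250, 2.236875]
step 5: m = 2.211563, f(m) = -0.173585 < 0 → root in [2.211563, 2.236875]
Midpoint of [2.211563, 2.236875] = 2.224219

2.22422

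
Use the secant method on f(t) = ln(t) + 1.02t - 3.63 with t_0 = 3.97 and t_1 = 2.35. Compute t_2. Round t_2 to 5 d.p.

2.63175

f(t_0) = 1.798166, f(t_1) = -0.378585
t_2 = 2.350000 - (-0.378585)·(2.350000 - 3.970000)/(-0.378585 - (1.798166)) = 2.631754; f(t_2) = 0.022039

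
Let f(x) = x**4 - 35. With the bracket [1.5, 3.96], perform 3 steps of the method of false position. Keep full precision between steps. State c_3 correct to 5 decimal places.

f(1.500000) = -29.937500, f(3.960000) = 210.912579
step 1: c = 1.805776, f(c) = -24.367000 < 0 → new bracket [1.805776, 3.960000]
step 2: c = 2.028881, f(c) = -18.055597 < 0 → new bracket [2.028881, 3.960000]
step 3: c = 2.181162, f(c) = -12.366502 < 0 → new bracket [2.181162, 3.960000]

2.18116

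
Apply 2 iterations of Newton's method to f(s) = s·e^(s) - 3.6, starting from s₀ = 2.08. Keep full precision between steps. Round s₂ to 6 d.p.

f'(s) = (s + 1)·e^(s)
s_0 = 2.080000: f = 13.049295, f' = 24.653764 → s_1 = 2.080000 - (13.049295)/(24.653764) = 1.550698
s_1 = 1.550698: f = 3.711165, f' = 12.025923 → s_2 = 1.550698 - (3.711165)/(12.025923) = 1.242101

1.242101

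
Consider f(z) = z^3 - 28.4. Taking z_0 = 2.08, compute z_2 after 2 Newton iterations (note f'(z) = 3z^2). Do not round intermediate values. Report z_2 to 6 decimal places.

z_0 = 2.080000: f = -19.401088, f' = 12.979200 → z_1 = 2.080000 - (-19.401088)/(12.979200) = 3.574783
z_1 = 3.574783: f = 17.282416, f' = 38.337221 → z_2 = 3.574783 - (17.282416)/(38.337221) = 3.123983

3.123983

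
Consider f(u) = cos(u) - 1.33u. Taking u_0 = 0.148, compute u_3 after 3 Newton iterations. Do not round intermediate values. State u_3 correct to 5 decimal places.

f'(u) = -sin(u) - 1.33
u_0 = 0.148000: f = 0.792228, f' = -1.477460 → u_1 = 0.148000 - (0.792228)/(-1.477460) = 0.684209
u_1 = 0.684209: f = -0.135079, f' = -1.962060 → u_2 = 0.684209 - (-0.135079)/(-1.962060) = 0.615364
u_2 = 0.615364: f = -0.001870, f' = -1.907256 → u_3 = 0.615364 - (-0.001870)/(-1.907256) = 0.614383

0.61438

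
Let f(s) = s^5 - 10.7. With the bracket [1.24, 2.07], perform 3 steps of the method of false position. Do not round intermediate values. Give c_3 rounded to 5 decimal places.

f(1.240000) = -7.768375, f(2.070000) = 27.305962
step 1: c = 1.423831, f(c) = -4.848163 < 0 → new bracket [1.423831, 2.070000]
step 2: c = 1.521260, f(c) = -2.552643 < 0 → new bracket [1.521260, 2.070000]
step 3: c = 1.568172, f(c) = -1.216503 < 0 → new bracket [1.568172, 2.070000]

1.56817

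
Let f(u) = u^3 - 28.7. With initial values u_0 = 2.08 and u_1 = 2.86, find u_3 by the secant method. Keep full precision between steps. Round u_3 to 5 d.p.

Secant update: u_(k+1) = u_k − f(u_k)·(u_k − u_(k-1))/(f(u_k) − f(u_(k-1))).
f(u_0) = -19.701088, f(u_1) = -5.306344
u_2 = 2.860000 - (-5.306344)·(2.860000 - 2.080000)/(-5.306344 - (-19.701088)) = 3.147532; f(u_2) = 2.482464
u_3 = 3.147532 - (2.482464)·(3.147532 - 2.860000)/(2.482464 - (-5.306344)) = 3.055889; f(u_3) = -0.162705

3.05589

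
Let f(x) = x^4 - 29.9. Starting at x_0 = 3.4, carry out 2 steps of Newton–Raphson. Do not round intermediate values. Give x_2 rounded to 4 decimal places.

f'(x) = 4x^3
x_0 = 3.400000: f = 103.733600, f' = 157.216000 → x_1 = 3.400000 - (103.733600)/(157.216000) = 2.740184
x_1 = 2.740184: f = 26.479216, f' = 82.299892 → x_2 = 2.740184 - (26.479216)/(82.299892) = 2.418444

2.4184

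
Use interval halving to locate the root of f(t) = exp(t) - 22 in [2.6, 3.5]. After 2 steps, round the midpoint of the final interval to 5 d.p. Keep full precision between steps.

f(2.600000) = -8.536262, f(3.500000) = 11.115452 (opposite signs)
step 1: m = 3.050000, f(m) = -0.884656 < 0 → root in [3.050000, 3.500000]
step 2: m = 3.275000, f(m) = 4.443225 > 0 → root in [3.050000, 3.275000]
Midpoint of [3.050000, 3.275000] = 3.162500

3.16250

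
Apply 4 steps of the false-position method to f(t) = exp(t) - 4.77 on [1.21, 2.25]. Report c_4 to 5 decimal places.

1.55911

f(1.210000) = -1.416515, f(2.250000) = 4.717736
step 1: c = 1.450156, f(c) = -0.506221 < 0 → new bracket [1.450156, 2.250000]
step 2: c = 1.527664, f(c) = -0.162600 < 0 → new bracket [1.527664, 2.250000]
step 3: c = 1.551730, f(c) = -0.050372 < 0 → new bracket [1.551730, 2.250000]
step 4: c = 1.559107, f(c) = -0.015428 < 0 → new bracket [1.559107, 2.250000]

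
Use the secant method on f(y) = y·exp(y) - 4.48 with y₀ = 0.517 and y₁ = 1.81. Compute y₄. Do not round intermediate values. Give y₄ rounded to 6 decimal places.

Secant update: y_(k+1) = y_k − f(y_k)·(y_k − y_(k-1))/(f(y_k) − f(y_(k-1))).
f(y_0) = -3.612997, f(y_1) = 6.579910
y_2 = 1.810000 - (6.579910)·(1.810000 - 0.517000)/(6.579910 - (-3.612997)) = 0.975319; f(y_2) = -1.893440
y_3 = 0.975319 - (-1.893440)·(0.975319 - 1.810000)/(-1.893440 - (6.579910)) = 1.161836; f(y_3) = -0.767013
y_4 = 1.161836 - (-0.767013)·(1.161836 - 0.975319)/(-0.767013 - (-1.893440)) = 1.288839; f(y_4) = 0.196647

1.288839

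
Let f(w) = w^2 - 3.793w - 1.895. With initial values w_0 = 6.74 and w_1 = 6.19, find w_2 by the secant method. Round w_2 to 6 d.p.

4.773514

Secant update: w_(k+1) = w_k − f(w_k)·(w_k − w_(k-1))/(f(w_k) − f(w_(k-1))).
f(w_0) = 17.967780, f(w_1) = 12.942430
w_2 = 6.190000 - (12.942430)·(6.190000 - 6.740000)/(12.942430 - (17.967780)) = 4.773514; f(w_2) = 2.785499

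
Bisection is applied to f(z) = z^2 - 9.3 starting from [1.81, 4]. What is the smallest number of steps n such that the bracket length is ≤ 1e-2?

Initial width b − a = 4 − 1.81 = 2.190000.
After n steps the width is (b−a)/2^n; need (b−a)/2^n ≤ 1e-2.
So n ≥ log₂(2.190000/1e-2) = log₂(219.0000) ≈ 7.7748.
Hence n = 8.

8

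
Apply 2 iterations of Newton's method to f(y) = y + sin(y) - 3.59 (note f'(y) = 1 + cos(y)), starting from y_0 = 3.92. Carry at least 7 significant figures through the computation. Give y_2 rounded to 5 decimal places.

y_0 = 3.920000: f = -0.372146, f' = 0.287967 → y_1 = 3.920000 - (-0.372146)/(0.287967) = 5.212321
y_1 = 5.212321: f = 0.744706, f' = 1.479366 → y_2 = 5.212321 - (0.744706)/(1.479366) = 4.708926

4.70893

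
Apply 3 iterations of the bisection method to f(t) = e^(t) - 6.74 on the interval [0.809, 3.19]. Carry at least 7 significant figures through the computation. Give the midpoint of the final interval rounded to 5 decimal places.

1.85069

f(0.809000) = -4.494339, f(3.190000) = 17.548427 (opposite signs)
step 1: m = 1.999500, f(m) = 0.645362 > 0 → root in [0.809000, 1.999500]
step 2: m = 1.404250, f(m) = -2.667529 < 0 → root in [1.404250, 1.999500]
step 3: m = 1.701875, f(m) = -1.255779 < 0 → root in [1.701875, 1.999500]
Midpoint of [1.701875, 1.999500] = 1.850688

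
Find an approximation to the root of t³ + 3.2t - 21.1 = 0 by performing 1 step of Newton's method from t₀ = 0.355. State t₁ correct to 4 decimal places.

f'(t) = 3t² + 3.2
t_0 = 0.355000: f = -19.919261, f' = 3.578075 → t_1 = 0.355000 - (-19.919261)/(3.578075) = 5.922033

5.9220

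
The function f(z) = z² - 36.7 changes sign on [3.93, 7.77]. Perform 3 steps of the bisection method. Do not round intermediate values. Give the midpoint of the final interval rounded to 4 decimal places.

6.0900

f(3.930000) = -21.255100, f(7.770000) = 23.672900 (opposite signs)
step 1: m = 5.850000, f(m) = -2.477500 < 0 → root in [5.850000, 7.770000]
step 2: m = 6.810000, f(m) = 9.676100 > 0 → root in [5.850000, 6.810000]
step 3: m = 6.330000, f(m) = 3.368900 > 0 → root in [5.850000, 6.330000]
Midpoint of [5.850000, 6.330000] = 6.090000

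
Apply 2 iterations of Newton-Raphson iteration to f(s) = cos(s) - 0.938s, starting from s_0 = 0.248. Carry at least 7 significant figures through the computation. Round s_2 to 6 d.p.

0.769434

Newton update: s ← s − f(s)/f'(s).
f'(s) = -sin(s) - 0.938
s_0 = 0.248000: f = 0.736781, f' = -1.183466 → s_1 = 0.248000 - (0.736781)/(-1.183466) = 0.870562
s_1 = 0.870562: f = -0.172191, f' = -1.702692 → s_2 = 0.870562 - (-0.172191)/(-1.702692) = 0.769434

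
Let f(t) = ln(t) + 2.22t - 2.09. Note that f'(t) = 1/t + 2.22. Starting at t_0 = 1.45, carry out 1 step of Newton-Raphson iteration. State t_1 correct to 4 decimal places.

0.9343

t_0 = 1.450000: f = 1.500564, f' = 2.909655 → t_1 = 1.450000 - (1.500564)/(2.909655) = 0.934281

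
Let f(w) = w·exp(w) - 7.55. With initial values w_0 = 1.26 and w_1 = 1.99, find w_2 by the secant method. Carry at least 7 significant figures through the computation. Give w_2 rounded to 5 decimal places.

1.48428

f(w_0) = -3.107969, f(w_1) = 7.007912
w_2 = 1.990000 - (7.007912)·(1.990000 - 1.260000)/(7.007912 - (-3.107969)) = 1.484283; f(w_2) = -1.001642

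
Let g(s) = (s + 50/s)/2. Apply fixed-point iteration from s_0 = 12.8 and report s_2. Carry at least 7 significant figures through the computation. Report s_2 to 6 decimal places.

7.169454

s_1 = g(12.800000) = 8.353125
s_2 = g(8.353125) = 7.169454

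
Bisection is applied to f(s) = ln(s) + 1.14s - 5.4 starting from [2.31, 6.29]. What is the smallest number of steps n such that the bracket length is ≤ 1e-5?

19

Initial width b − a = 6.29 − 2.31 = 3.980000.
After n steps the width is (b−a)/2^n; need (b−a)/2^n ≤ 1e-5.
So n ≥ log₂(3.980000/1e-5) = log₂(398000.0000) ≈ 18.6024.
Hence n = 19.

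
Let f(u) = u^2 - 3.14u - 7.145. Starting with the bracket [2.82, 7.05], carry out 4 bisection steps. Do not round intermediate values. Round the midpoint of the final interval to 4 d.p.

4.5384

f(2.820000) = -8.047400, f(7.050000) = 20.420500 (opposite signs)
step 1: m = 4.935000, f(m) = 1.713325 > 0 → root in [2.820000, 4.935000]
step 2: m = 3.877500, f(m) = -4.285344 < 0 → root in [3.877500, 4.935000]
step 3: m = 4.406250, f(m) = -1.565586 < 0 → root in [4.406250, 4.935000]
step 4: m = 4.670625, f(m) = 0.003975 > 0 → root in [4.406250, 4.670625]
Midpoint of [4.406250, 4.670625] = 4.538437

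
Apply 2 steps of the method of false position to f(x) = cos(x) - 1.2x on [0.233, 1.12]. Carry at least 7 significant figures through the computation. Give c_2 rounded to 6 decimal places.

f(0.233000) = 0.693378, f(1.120000) = -0.908318
step 1: c = 0.616985, f(c) = 0.075245 > 0 → new bracket [0.616985, 1.120000]
step 2: c = 0.655467, f(c) = 0.006204 > 0 → new bracket [0.655467, 1.120000]

0.655467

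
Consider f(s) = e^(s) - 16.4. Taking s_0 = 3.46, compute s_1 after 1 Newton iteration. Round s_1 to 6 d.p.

2.975448

f'(s) = e^(s)
s_0 = 3.460000: f = 15.416977, f' = 31.816977 → s_1 = 3.460000 - (15.416977)/(31.816977) = 2.975448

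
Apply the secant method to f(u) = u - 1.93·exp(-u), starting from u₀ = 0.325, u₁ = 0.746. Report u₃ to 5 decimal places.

Secant update: u_(k+1) = u_k − f(u_k)·(u_k − u_(k-1))/(f(u_k) − f(u_(k-1))).
f(u_0) = -1.069478, f(u_1) = -0.169321
u_2 = 0.746000 - (-0.169321)·(0.746000 - 0.325000)/(-0.169321 - (-1.069478)) = 0.825191; f(u_2) = -0.020441
u_3 = 0.825191 - (-0.020441)·(0.825191 - 0.746000)/(-0.020441 - (-0.169321)) = 0.836064; f(u_3) = -0.000424

0.83606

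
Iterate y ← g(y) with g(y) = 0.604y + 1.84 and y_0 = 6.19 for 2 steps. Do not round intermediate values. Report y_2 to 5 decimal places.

5.20957

y_1 = g(6.190000) = 5.578760
y_2 = g(5.578760) = 5.209571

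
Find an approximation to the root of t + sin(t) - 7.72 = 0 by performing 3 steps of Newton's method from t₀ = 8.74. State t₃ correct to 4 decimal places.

7.0203

Newton update: t ← t − f(t)/f'(t).
f'(t) = 1 + cos(t)
t_0 = 8.740000: f = 1.652501, f' = 0.225440 → t_1 = 8.740000 - (1.652501)/(0.225440) = 1.409901
t_1 = 1.409901: f = -5.323014, f' = 1.160202 → t_2 = 1.409901 - (-5.323014)/(1.160202) = 5.997909
t_2 = 5.997909: f = -2.003513, f' = 1.959584 → t_3 = 5.997909 - (-2.003513)/(1.959584) = 7.020327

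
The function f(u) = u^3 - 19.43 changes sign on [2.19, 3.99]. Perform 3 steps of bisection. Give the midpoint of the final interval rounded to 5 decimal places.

f(2.190000) = -8.926541, f(3.990000) = 44.091199 (opposite signs)
step 1: m = 3.090000, f(m) = 10.073629 > 0 → root in [2.190000, 3.090000]
step 2: m = 2.640000, f(m) = -1.030256 < 0 → root in [2.640000, 3.090000]
step 3: m = 2.865000, f(m) = 4.086565 > 0 → root in [2.640000, 2.865000]
Midpoint of [2.640000, 2.865000] = 2.752500

2.75250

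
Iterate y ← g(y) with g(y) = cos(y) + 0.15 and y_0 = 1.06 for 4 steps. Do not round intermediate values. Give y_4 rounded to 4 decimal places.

y_1 = g(1.060000) = 0.638872
y_2 = g(0.638872) = 0.952769
y_3 = g(0.952769) = 0.729429
y_4 = g(0.729429) = 0.895555

0.8956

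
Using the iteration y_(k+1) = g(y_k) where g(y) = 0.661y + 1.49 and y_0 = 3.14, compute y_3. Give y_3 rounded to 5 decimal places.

4.03275

y_1 = g(3.140000) = 3.565540
y_2 = g(3.565540) = 3.846822
y_3 = g(3.846822) = 4.032749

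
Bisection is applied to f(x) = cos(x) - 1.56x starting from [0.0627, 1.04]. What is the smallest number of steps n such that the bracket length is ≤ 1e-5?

17

Initial width b − a = 1.04 − 0.0627 = 0.977300.
After n steps the width is (b−a)/2^n; need (b−a)/2^n ≤ 1e-5.
So n ≥ log₂(0.977300/1e-5) = log₂(97730.0000) ≈ 16.5765.
Hence n = 17.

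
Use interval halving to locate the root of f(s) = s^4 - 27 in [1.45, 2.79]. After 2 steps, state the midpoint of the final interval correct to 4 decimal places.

f(1.450000) = -22.579494, f(2.790000) = 33.592213 (opposite signs)
step 1: m = 2.120000, f(m) = -6.800369 < 0 → root in [2.120000, 2.790000]
step 2: m = 2.455000, f(m) = 9.325030 > 0 → root in [2.120000, 2.455000]
Midpoint of [2.120000, 2.455000] = 2.287500

2.2875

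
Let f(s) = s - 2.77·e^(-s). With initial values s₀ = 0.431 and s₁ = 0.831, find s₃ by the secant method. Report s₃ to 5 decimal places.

f(s_0) = -1.369109, f(s_1) = -0.375649
s_2 = 0.831000 - (-0.375649)·(0.831000 - 0.431000)/(-0.375649 - (-1.369109)) = 0.982249; f(s_2) = -0.055028
s_3 = 0.982249 - (-0.055028)·(0.982249 - 0.831000)/(-0.055028 - (-0.375649)) = 1.008207; f(s_3) = -0.002489

1.00821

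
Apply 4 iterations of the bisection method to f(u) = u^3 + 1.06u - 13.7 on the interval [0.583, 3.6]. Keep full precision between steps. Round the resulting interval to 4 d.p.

[2.0915, 2.2801]

f(0.583000) = -12.883865, f(3.600000) = 36.772000 (opposite signs)
step 1: m = 2.091500, f(m) = -2.334010 < 0 → root in [2.091500, 3.600000]
step 2: m = 2.845750, f(m) = 12.362212 > 0 → root in [2.091500, 2.845750]
step 3: m = 2.468625, f(m) = 3.960813 > 0 → root in [2.091500, 2.468625]
step 4: m = 2.280062, f(m) = 0.570193 > 0 → root in [2.091500, 2.280062]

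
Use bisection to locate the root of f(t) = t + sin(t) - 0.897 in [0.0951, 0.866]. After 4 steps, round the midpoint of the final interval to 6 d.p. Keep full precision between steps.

0.456459

f(0.095100) = -0.706943, f(0.866000) = 0.730744 (opposite signs)
step 1: m = 0.480550, f(m) = 0.045817 > 0 → root in [0.095100, 0.480550]
step 2: m = 0.287825, f(m) = -0.325308 < 0 → root in [0.287825, 0.480550]
step 3: m = 0.384188, f(m) = -0.138007 < 0 → root in [0.384188, 0.480550]
step 4: m = 0.432369, f(m) = -0.045609 < 0 → root in [0.432369, 0.480550]
Midpoint of [0.432369, 0.480550] = 0.456459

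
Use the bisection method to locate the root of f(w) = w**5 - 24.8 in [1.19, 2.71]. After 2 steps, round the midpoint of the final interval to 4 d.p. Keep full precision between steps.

f(1.190000) = -22.413646, f(2.710000) = 121.366031 (opposite signs)
step 1: m = 1.950000, f(m) = 3.395062 > 0 → root in [1.190000, 1.950000]
step 2: m = 1.570000, f(m) = -15.261101 < 0 → root in [1.570000, 1.950000]
Midpoint of [1.570000, 1.950000] = 1.760000

1.7600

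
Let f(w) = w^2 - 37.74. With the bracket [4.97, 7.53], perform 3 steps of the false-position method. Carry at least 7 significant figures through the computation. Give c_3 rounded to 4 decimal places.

6.1419

f(4.970000) = -13.039100, f(7.530000) = 18.960900
step 1: c = 6.013128, f(c) = -1.582292 < 0 → new bracket [6.013128, 7.530000]
step 2: c = 6.129962, f(c) = -0.163571 < 0 → new bracket [6.129962, 7.530000]
step 3: c = 6.141936, f(c) = -0.016621 < 0 → new bracket [6.141936, 7.530000]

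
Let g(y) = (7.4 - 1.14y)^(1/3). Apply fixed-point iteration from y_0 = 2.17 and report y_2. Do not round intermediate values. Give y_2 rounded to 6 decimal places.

y_1 = g(2.170000) = 1.701521
y_2 = g(1.701521) = 1.760913

1.760913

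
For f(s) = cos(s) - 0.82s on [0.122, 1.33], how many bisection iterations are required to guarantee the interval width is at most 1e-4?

Initial width b − a = 1.33 − 0.122 = 1.208000.
After n steps the width is (b−a)/2^n; need (b−a)/2^n ≤ 1e-4.
So n ≥ log₂(1.208000/1e-4) = log₂(12080.0000) ≈ 13.5603.
Hence n = 14.

14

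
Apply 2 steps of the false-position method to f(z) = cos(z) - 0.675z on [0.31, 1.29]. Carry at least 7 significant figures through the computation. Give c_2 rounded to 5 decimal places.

0.90613

f(0.310000) = 0.743084, f(1.290000) = -0.593629
step 1: c = 0.854786, f(c) = 0.079400 > 0 → new bracket [0.854786, 1.290000]
step 2: c = 0.906130, f(c) = 0.005159 > 0 → new bracket [0.906130, 1.290000]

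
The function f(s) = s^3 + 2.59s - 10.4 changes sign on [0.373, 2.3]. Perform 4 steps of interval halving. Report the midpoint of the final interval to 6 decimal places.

f(0.373000) = -9.382035, f(2.300000) = 7.724000 (opposite signs)
step 1: m = 1.336500, f(m) = -4.551166 < 0 → root in [1.336500, 2.300000]
step 2: m = 1.818250, f(m) = 0.320462 > 0 → root in [1.336500, 1.818250]
step 3: m = 1.577375, f(m) = -2.389913 < 0 → root in [1.577375, 1.818250]
step 4: m = 1.697812, f(m) = -1.108607 < 0 → root in [1.697812, 1.818250]
Midpoint of [1.697812, 1.818250] = 1.758031

1.758031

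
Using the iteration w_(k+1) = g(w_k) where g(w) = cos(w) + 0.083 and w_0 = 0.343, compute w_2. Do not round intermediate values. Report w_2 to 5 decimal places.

0.60231

w_1 = g(0.343000) = 1.024750
w_2 = g(1.024750) = 0.602313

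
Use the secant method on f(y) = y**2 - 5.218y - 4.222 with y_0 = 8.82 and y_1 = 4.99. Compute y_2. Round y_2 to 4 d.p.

Secant update: y_(k+1) = y_k − f(y_k)·(y_k − y_(k-1))/(f(y_k) − f(y_(k-1))).
f(y_0) = 27.547640, f(y_1) = -5.359720
y_2 = 4.990000 - (-5.359720)·(4.990000 - 8.820000)/(-5.359720 - (27.547640)) = 5.613804; f(y_2) = -2.000037

5.6138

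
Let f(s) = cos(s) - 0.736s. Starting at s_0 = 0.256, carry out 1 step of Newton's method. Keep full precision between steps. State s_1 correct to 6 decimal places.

Newton update: s ← s − f(s)/f'(s).
f'(s) = -sin(s) - 0.736
s_0 = 0.256000: f = 0.778995, f' = -0.989213 → s_1 = 0.256000 - (0.778995)/(-0.989213) = 1.043489

1.043489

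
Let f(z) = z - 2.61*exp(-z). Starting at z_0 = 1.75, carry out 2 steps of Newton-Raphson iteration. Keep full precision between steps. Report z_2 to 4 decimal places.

Newton update: z ← z − f(z)/f'(z).
f'(z) = 1 + 2.61*exp(-z)
z_0 = 1.750000: f = 1.296450, f' = 1.453550 → z_1 = 1.750000 - (1.296450)/(1.453550) = 0.858080
z_1 = 0.858080: f = -0.248495, f' = 2.106575 → z_2 = 0.858080 - (-0.248495)/(2.106575) = 0.976042

0.9760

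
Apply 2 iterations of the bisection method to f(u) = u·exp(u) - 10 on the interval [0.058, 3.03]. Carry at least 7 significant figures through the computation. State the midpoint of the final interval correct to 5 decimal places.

1.91550

f(0.058000) = -9.938537, f(3.030000) = 52.712615 (opposite signs)
step 1: m = 1.544000, f(m) = -2.769006 < 0 → root in [1.544000, 3.030000]
step 2: m = 2.287000, f(m) = 12.516332 > 0 → root in [1.544000, 2.287000]
Midpoint of [1.544000, 2.287000] = 1.915500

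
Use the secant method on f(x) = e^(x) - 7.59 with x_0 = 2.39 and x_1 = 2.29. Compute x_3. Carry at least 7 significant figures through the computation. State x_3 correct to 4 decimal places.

2.0322

Secant update: x_(k+1) = x_k − f(x_k)·(x_k − x_(k-1))/(f(x_k) − f(x_(k-1))).
f(x_0) = 3.323494, f(x_1) = 2.284938
x_2 = 2.290000 - (2.284938)·(2.290000 - 2.390000)/(2.284938 - (3.323494)) = 2.069989; f(x_2) = 0.334736
x_3 = 2.069989 - (0.334736)·(2.069989 - 2.290000)/(0.334736 - (2.284938)) = 2.032226; f(x_3) = 0.041054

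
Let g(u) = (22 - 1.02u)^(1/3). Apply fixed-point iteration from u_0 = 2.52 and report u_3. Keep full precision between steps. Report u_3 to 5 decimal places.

2.68080

u_1 = g(2.520000) = 2.688363
u_2 = g(2.688363) = 2.680419
u_3 = g(2.680419) = 2.680795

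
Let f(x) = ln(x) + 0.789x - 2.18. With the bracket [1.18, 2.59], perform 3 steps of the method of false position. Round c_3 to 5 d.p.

f(1.180000) = -1.083466, f(2.590000) = 0.815168
step 1: c = 1.984624, f(c) = 0.071298 > 0 → new bracket [1.180000, 1.984624]
step 2: c = 1.934945, f(c) = 0.006750 > 0 → new bracket [1.180000, 1.934945]
step 3: c = 1.930270, f(c) = 0.000643 > 0 → new bracket [1.180000, 1.930270]

1.93027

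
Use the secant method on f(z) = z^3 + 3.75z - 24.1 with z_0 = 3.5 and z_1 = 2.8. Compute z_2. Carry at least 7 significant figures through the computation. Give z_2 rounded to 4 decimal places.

f(z_0) = 31.900000, f(z_1) = 8.352000
z_2 = 2.800000 - (8.352000)·(2.800000 - 3.500000)/(8.352000 - (31.900000)) = 2.551724; f(z_2) = 2.083997

2.5517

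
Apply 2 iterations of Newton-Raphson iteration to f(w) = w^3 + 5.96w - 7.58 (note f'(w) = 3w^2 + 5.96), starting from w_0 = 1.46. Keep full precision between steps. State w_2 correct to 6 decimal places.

Newton update: w ← w − f(w)/f'(w).
w_0 = 1.460000: f = 4.233736, f' = 12.354800 → w_1 = 1.460000 - (4.233736)/(12.354800) = 1.117321
w_1 = 1.117321: f = 0.474099, f' = 9.705216 → w_2 = 1.117321 - (0.474099)/(9.705216) = 1.068471

1.068471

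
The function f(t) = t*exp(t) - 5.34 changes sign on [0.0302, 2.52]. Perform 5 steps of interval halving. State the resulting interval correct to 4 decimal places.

f(0.030200) = -5.308874, f(2.520000) = 25.980064 (opposite signs)
step 1: m = 1.275100, f(m) = -0.776341 < 0 → root in [1.275100, 2.520000]
step 2: m = 1.897550, f(m) = 7.315774 > 0 → root in [1.275100, 1.897550]
step 3: m = 1.586325, f(m) = 2.410404 > 0 → root in [1.275100, 1.586325]
step 4: m = 1.430712, f(m) = 0.642778 > 0 → root in [1.275100, 1.430712]
step 5: m = 1.352906, f(m) = -0.106076 < 0 → root in [1.352906, 1.430712]

[1.3529, 1.4307]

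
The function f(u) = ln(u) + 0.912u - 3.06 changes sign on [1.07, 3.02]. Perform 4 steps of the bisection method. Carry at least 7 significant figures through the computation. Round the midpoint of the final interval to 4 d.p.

f(1.070000) = -2.016501, f(3.020000) = 0.799497 (opposite signs)
step 1: m = 2.045000, f(m) = -0.479562 < 0 → root in [2.045000, 3.020000]
step 2: m = 2.532500, f(m) = 0.178847 > 0 → root in [2.045000, 2.532500]
step 3: m = 2.288750, f(m) = -0.144654 < 0 → root in [2.288750, 2.532500]
step 4: m = 2.410625, f(m) = 0.018376 > 0 → root in [2.288750, 2.410625]
Midpoint of [2.288750, 2.410625] = 2.349687

2.3497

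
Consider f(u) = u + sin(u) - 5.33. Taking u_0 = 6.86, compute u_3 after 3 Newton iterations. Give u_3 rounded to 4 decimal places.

f'(u) = 1 + cos(u)
u_0 = 6.860000: f = 2.075357, f' = 1.838204 → u_1 = 6.860000 - (2.075357)/(1.838204) = 5.730987
u_1 = 5.730987: f = -0.123574, f' = 1.851373 → u_2 = 5.730987 - (-0.123574)/(1.851373) = 5.797734
u_2 = 5.797734: f = 0.001126, f' = 1.884464 → u_3 = 5.797734 - (0.001126)/(1.884464) = 5.797136

5.7971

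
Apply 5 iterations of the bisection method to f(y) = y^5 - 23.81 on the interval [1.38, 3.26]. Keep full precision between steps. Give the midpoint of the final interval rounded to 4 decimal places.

f(1.380000) = -18.805100, f(3.260000) = 344.393575 (opposite signs)
step 1: m = 2.320000, f(m) = 43.400933 > 0 → root in [1.380000, 2.320000]
step 2: m = 1.850000, f(m) = -2.140013 < 0 → root in [1.850000, 2.320000]
step 3: m = 2.085000, f(m) = 15.593091 > 0 → root in [1.850000, 2.085000]
step 4: m = 1.967500, f(m) = 5.673138 > 0 → root in [1.850000, 1.967500]
step 5: m = 1.908750, f(m) = 1.526420 > 0 → root in [1.850000, 1.908750]
Midpoint of [1.850000, 1.908750] = 1.879375

1.8794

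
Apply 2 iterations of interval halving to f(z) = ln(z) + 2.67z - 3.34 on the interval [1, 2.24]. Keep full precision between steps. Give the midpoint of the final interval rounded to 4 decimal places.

f(1.000000) = -0.670000, f(2.240000) = 3.447276 (opposite signs)
step 1: m = 1.620000, f(m) = 1.467826 > 0 → root in [1.000000, 1.620000]
step 2: m = 1.310000, f(m) = 0.427727 > 0 → root in [1.000000, 1.310000]
Midpoint of [1.000000, 1.310000] = 1.155000

1.1550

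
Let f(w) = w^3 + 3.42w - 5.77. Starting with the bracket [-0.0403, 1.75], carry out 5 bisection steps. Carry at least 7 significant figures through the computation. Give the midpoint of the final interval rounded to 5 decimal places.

1.21850

f(-0.040300) = -5.907891, f(1.750000) = 5.574375 (opposite signs)
step 1: m = 0.854850, f(m) = -2.221716 < 0 → root in [0.854850, 1.750000]
step 2: m = 1.302425, f(m) = 0.893611 > 0 → root in [0.854850, 1.302425]
step 3: m = 1.078637, f(m) = -0.826109 < 0 → root in [1.078637, 1.302425]
step 4: m = 1.190531, f(m) = -0.010966 < 0 → root in [1.190531, 1.302425]
step 5: m = 1.246478, f(m) = 0.429618 > 0 → root in [1.190531, 1.246478]
Midpoint of [1.190531, 1.246478] = 1.218505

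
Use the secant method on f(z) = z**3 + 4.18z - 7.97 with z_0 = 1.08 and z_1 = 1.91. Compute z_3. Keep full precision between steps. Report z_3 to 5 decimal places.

Secant update: z_(k+1) = z_k − f(z_k)·(z_k − z_(k-1))/(f(z_k) − f(z_(k-1))).
f(z_0) = -2.195888, f(z_1) = 6.981671
z_2 = 1.910000 - (6.981671)·(1.910000 - 1.080000)/(6.981671 - (-2.195888)) = 1.278592; f(z_2) = -0.535249
z_3 = 1.278592 - (-0.535249)·(1.278592 - 1.910000)/(-0.535249 - (6.981671)) = 1.323552; f(z_3) = -0.118970

1.32355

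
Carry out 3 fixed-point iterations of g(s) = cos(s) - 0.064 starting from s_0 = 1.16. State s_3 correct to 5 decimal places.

s_1 = g(1.160000) = 0.335340
s_2 = g(0.335340) = 0.880299
s_3 = g(0.880299) = 0.572921

0.57292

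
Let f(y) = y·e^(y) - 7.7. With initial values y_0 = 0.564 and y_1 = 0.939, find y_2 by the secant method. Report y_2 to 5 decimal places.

Secant update: y_(k+1) = y_k − f(y_k)·(y_k − y_(k-1))/(f(y_k) − f(y_(k-1))).
f(y_0) = -6.708663, f(y_1) = -5.298580
y_2 = 0.939000 - (-5.298580)·(0.939000 - 0.564000)/(-5.298580 - (-6.708663)) = 2.348114; f(y_2) = 16.874909

2.34811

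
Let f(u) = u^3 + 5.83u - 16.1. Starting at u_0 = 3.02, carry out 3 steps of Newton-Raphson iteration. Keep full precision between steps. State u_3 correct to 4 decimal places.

1.7859

f'(u) = 3u^2 + 5.83
u_0 = 3.020000: f = 29.050208, f' = 33.191200 → u_1 = 3.020000 - (29.050208)/(33.191200) = 2.144762
u_1 = 2.144762: f = 6.269871, f' = 19.630009 → u_2 = 2.144762 - (6.269871)/(19.630009) = 1.825359
u_2 = 1.825359: f = 0.623827, f' = 15.825811 → u_3 = 1.825359 - (0.623827)/(15.825811) = 1.785941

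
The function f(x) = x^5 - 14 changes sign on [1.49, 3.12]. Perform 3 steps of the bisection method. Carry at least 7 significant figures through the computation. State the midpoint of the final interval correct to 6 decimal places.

1.795625

f(1.490000) = -6.656022, f(3.120000) = 281.646655 (opposite signs)
step 1: m = 2.305000, f(m) = 51.066081 > 0 → root in [1.490000, 2.305000]
step 2: m = 1.897500, f(m) = 10.598517 > 0 → root in [1.490000, 1.897500]
step 3: m = 1.693750, f(m) = -0.060521 < 0 → root in [1.693750, 1.897500]
Midpoint of [1.693750, 1.897500] = 1.795625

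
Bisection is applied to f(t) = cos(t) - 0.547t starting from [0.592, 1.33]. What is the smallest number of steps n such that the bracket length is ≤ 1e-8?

27

Initial width b − a = 1.33 − 0.592 = 0.738000.
After n steps the width is (b−a)/2^n; need (b−a)/2^n ≤ 1e-8.
So n ≥ log₂(0.738000/1e-8) = log₂(73800000.0000) ≈ 26.1371.
Hence n = 27.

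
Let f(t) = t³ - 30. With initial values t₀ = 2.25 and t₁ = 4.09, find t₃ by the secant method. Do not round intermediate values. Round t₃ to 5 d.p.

f(t_0) = -18.609375, f(t_1) = 38.417929
t_2 = 4.090000 - (38.417929)·(4.090000 - 2.250000)/(38.417929 - (-18.609375)) = 2.850436; f(t_2) = -6.840248
t_3 = 2.850436 - (-6.840248)·(2.850436 - 4.090000)/(-6.840248 - (38.417929)) = 3.037782; f(t_3) = -1.966992

3.03778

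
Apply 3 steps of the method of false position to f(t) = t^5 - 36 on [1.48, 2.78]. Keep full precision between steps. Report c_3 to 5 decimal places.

False-position update: c = (a·f(b) − b·f(a))/(f(b) − f(a)); replace the endpoint whose sign matches f(c).
f(1.480000) = -28.899179, f(2.780000) = 130.044303
step 1: c = 1.716367, f(c) = -21.104664 < 0 → new bracket [1.716367, 2.780000]
step 2: c = 1.864880, f(c) = -13.444404 < 0 → new bracket [1.864880, 2.780000]
step 3: c = 1.950624, f(c) = -7.759832 < 0 → new bracket [1.950624, 2.780000]

1.95062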